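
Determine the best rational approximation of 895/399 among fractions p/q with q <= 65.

Expand x = 895/399 as a continued fraction with the Euclidean algorithm:
  895 = 2*399 + 97, so a_0 = 2.
  399 = 4*97 + 11, so a_1 = 4.
  97 = 8*11 + 9, so a_2 = 8.
  11 = 1*9 + 2, so a_3 = 1.
  9 = 4*2 + 1, so a_4 = 4.
  2 = 2*1 + 0, so a_5 = 2.
so x = [2; 4, 8, 1, 4, 2].
Convergents (p_i = a_i*p_{i-1} + p_{i-2}, q_i = a_i*q_{i-1} + q_{i-2} with p_{-2}=0, p_{-1}=1, q_{-2}=1, q_{-1}=0), until the denominator exceeds 65:
  i=0: a_0=2, p_0 = 2*1 + 0 = 2, q_0 = 2*0 + 1 = 1.
  i=1: a_1=4, p_1 = 4*2 + 1 = 9, q_1 = 4*1 + 0 = 4.
  i=2: a_2=8, p_2 = 8*9 + 2 = 74, q_2 = 8*4 + 1 = 33.
  i=3: a_3=1, p_3 = 1*74 + 9 = 83, q_3 = 1*33 + 4 = 37.
  i=4: a_4=4, p_4 = 4*83 + 74 = 406, q_4 = 4*37 + 33 = 181.
q_4 = 181 > 65, so the last convergent with denominator <= 65 is p_3/q_3 = 83/37.
The closest fraction with denominator <= 65 is either p_3/q_3 or the intermediate fraction (k*p_3 + p_2)/(k*q_3 + q_2) with the largest k >= 1 whose denominator stays <= 65; these approach x as k grows, and every other convergent or intermediate fraction in range is farther away.
Largest k: floor((65 - q_2)/q_3) = floor((65 - 33)/37) = 0.
Since k = 0, no intermediate fraction beyond p_3/q_3 has denominator <= 65, so the convergent 83/37 is the closest (its error is |895*37 - 83*399|/(399*37) = 2/14763).

83/37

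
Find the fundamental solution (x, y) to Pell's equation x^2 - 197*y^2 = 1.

(x, y) = (393, 28)

First expand sqrt(197) as a continued fraction. With x_i = (sqrt(197) + m_i)/d_i and (m_0, d_0) = (0, 1): a_0 = floor(sqrt(197)) = 14, since 14^2 = 196 <= 197 < 225 = 15^2.
Iterate m_{i+1} = d_i*a_i - m_i, d_{i+1} = (197 - m_{i+1}^2)/d_i, a_{i+1} = floor((a_0 + m_{i+1})/d_{i+1}):
  m_1 = 1*14 - 0 = 14, d_1 = (197 - 14^2)/1 = 1/1 = 1, a_1 = floor((14 + 14)/1) = 28.
  m_2 = 1*28 - 14 = 14, d_2 = (197 - 14^2)/1 = 1/1 = 1: (m_2, d_2) = (m_1, d_1) = (14, 1), so from here the quotient a_1 repeats; the period length is 1.
So sqrt(197) = [14; (28)] with period length k = 1.
k is odd, so (p_{k-1}, q_{k-1}) only solves x^2 - 197y^2 = -1 and the fundamental solution of x^2 - 197y^2 = 1 is (p_{2k-1}, q_{2k-1}) = (p_1, q_1); compute convergents through index 1, running through the period twice.
Convergents (p_i = a_i*p_{i-1} + p_{i-2}, q_i = a_i*q_{i-1} + q_{i-2} with p_{-2}=0, p_{-1}=1, q_{-2}=1, q_{-1}=0):
  i=0: a_0=14, p_0 = 14*1 + 0 = 14, q_0 = 14*0 + 1 = 1.
  i=1: a_1=28, p_1 = 28*14 + 1 = 393, q_1 = 28*1 + 0 = 28.
Indeed p_0^2 - 197*q_0^2 = 196 - 197 = -1, not +1.
Check: 393^2 - 197*28^2 = 154449 - 154448 = 1, so (x, y) = (393, 28) solves the equation, and by the theorem it is the least positive solution.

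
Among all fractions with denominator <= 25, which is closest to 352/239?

Expand x = 352/239 as a continued fraction with the Euclidean algorithm:
  352 = 1*239 + 113, so a_0 = 1.
  239 = 2*113 + 13, so a_1 = 2.
  113 = 8*13 + 9, so a_2 = 8.
  13 = 1*9 + 4, so a_3 = 1.
  9 = 2*4 + 1, so a_4 = 2.
  4 = 4*1 + 0, so a_5 = 4.
so x = [1; 2, 8, 1, 2, 4].
Convergents (p_i = a_i*p_{i-1} + p_{i-2}, q_i = a_i*q_{i-1} + q_{i-2} with p_{-2}=0, p_{-1}=1, q_{-2}=1, q_{-1}=0), until the denominator exceeds 25:
  i=0: a_0=1, p_0 = 1*1 + 0 = 1, q_0 = 1*0 + 1 = 1.
  i=1: a_1=2, p_1 = 2*1 + 1 = 3, q_1 = 2*1 + 0 = 2.
  i=2: a_2=8, p_2 = 8*3 + 1 = 25, q_2 = 8*2 + 1 = 17.
  i=3: a_3=1, p_3 = 1*25 + 3 = 28, q_3 = 1*17 + 2 = 19.
  i=4: a_4=2, p_4 = 2*28 + 25 = 81, q_4 = 2*19 + 17 = 55.
q_4 = 55 > 25, so the last convergent with denominator <= 25 is p_3/q_3 = 28/19.
The closest fraction with denominator <= 25 is either p_3/q_3 or the intermediate fraction (k*p_3 + p_2)/(k*q_3 + q_2) with the largest k >= 1 whose denominator stays <= 25; these approach x as k grows, and every other convergent or intermediate fraction in range is farther away.
Largest k: floor((25 - q_2)/q_3) = floor((25 - 17)/19) = 0.
Since k = 0, no intermediate fraction beyond p_3/q_3 has denominator <= 25, so the convergent 28/19 is the closest (its error is |352*19 - 28*239|/(239*19) = 4/4541).

28/19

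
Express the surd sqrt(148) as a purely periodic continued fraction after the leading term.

[12; (6, 24)]

Write x_i = (sqrt(148) + m_i)/d_i with (m_0, d_0) = (0, 1). a_0 = floor(sqrt(148)) = 12, since 12^2 = 144 <= 148 < 169 = 13^2.
Iterate m_{i+1} = d_i*a_i - m_i, d_{i+1} = (148 - m_{i+1}^2)/d_i, a_{i+1} = floor((a_0 + m_{i+1})/d_{i+1}):
  m_1 = 1*12 - 0 = 12, d_1 = (148 - 12^2)/1 = 4/1 = 4, a_1 = floor((12 + 12)/4) = 6.
  m_2 = 4*6 - 12 = 12, d_2 = (148 - 12^2)/4 = 4/4 = 1, a_2 = floor((12 + 12)/1) = 24.
  m_3 = 1*24 - 12 = 12, d_3 = (148 - 12^2)/1 = 4/1 = 4: (m_3, d_3) = (m_1, d_1) = (12, 4), so from here the quotients repeat a_1, a_2; the period length is 2.
Hence the expansion of sqrt(148) is a_0 = 12 followed by the repeating block 6, 24 (period 2).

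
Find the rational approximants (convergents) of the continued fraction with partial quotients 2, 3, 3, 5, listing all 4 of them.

2/1, 7/3, 23/10, 122/53

Using the convergent recurrence p_i = a_i*p_{i-1} + p_{i-2}, q_i = a_i*q_{i-1} + q_{i-2} with p_{-2}=0, p_{-1}=1, q_{-2}=1, q_{-1}=0:
  i=0: a_0=2, p_0 = 2*1 + 0 = 2, q_0 = 2*0 + 1 = 1.
  i=1: a_1=3, p_1 = 3*2 + 1 = 7, q_1 = 3*1 + 0 = 3.
  i=2: a_2=3, p_2 = 3*7 + 2 = 23, q_2 = 3*3 + 1 = 10.
  i=3: a_3=5, p_3 = 5*23 + 7 = 122, q_3 = 5*10 + 3 = 53.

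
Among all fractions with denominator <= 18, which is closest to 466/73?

Expand x = 466/73 as a continued fraction with the Euclidean algorithm:
  466 = 6*73 + 28, so a_0 = 6.
  73 = 2*28 + 17, so a_1 = 2.
  28 = 1*17 + 11, so a_2 = 1.
  17 = 1*11 + 6, so a_3 = 1.
  11 = 1*6 + 5, so a_4 = 1.
  6 = 1*5 + 1, so a_5 = 1.
  5 = 5*1 + 0, so a_6 = 5.
so x = [6; 2, 1, 1, 1, 1, 5].
Convergents (p_i = a_i*p_{i-1} + p_{i-2}, q_i = a_i*q_{i-1} + q_{i-2} with p_{-2}=0, p_{-1}=1, q_{-2}=1, q_{-1}=0), until the denominator exceeds 18:
  i=0: a_0=6, p_0 = 6*1 + 0 = 6, q_0 = 6*0 + 1 = 1.
  i=1: a_1=2, p_1 = 2*6 + 1 = 13, q_1 = 2*1 + 0 = 2.
  i=2: a_2=1, p_2 = 1*13 + 6 = 19, q_2 = 1*2 + 1 = 3.
  i=3: a_3=1, p_3 = 1*19 + 13 = 32, q_3 = 1*3 + 2 = 5.
  i=4: a_4=1, p_4 = 1*32 + 19 = 51, q_4 = 1*5 + 3 = 8.
  i=5: a_5=1, p_5 = 1*51 + 32 = 83, q_5 = 1*8 + 5 = 13.
  i=6: a_6=5, p_6 = 5*83 + 51 = 466, q_6 = 5*13 + 8 = 73.
q_6 = 73 > 18, so the last convergent with denominator <= 18 is p_5/q_5 = 83/13.
The closest fraction with denominator <= 18 is either p_5/q_5 or the intermediate fraction (k*p_5 + p_4)/(k*q_5 + q_4) with the largest k >= 1 whose denominator stays <= 18; these approach x as k grows, and every other convergent or intermediate fraction in range is farther away.
Largest k: floor((18 - q_4)/q_5) = floor((18 - 8)/13) = 0.
Since k = 0, no intermediate fraction beyond p_5/q_5 has denominator <= 18, so the convergent 83/13 is the closest (its error is |466*13 - 83*73|/(73*13) = 1/949).

83/13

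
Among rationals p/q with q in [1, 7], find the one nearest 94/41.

16/7

Expand x = 94/41 as a continued fraction with the Euclidean algorithm:
  94 = 2*41 + 12, so a_0 = 2.
  41 = 3*12 + 5, so a_1 = 3.
  12 = 2*5 + 2, so a_2 = 2.
  5 = 2*2 + 1, so a_3 = 2.
  2 = 2*1 + 0, so a_4 = 2.
so x = [2; 3, 2, 2, 2].
Convergents (p_i = a_i*p_{i-1} + p_{i-2}, q_i = a_i*q_{i-1} + q_{i-2} with p_{-2}=0, p_{-1}=1, q_{-2}=1, q_{-1}=0), until the denominator exceeds 7:
  i=0: a_0=2, p_0 = 2*1 + 0 = 2, q_0 = 2*0 + 1 = 1.
  i=1: a_1=3, p_1 = 3*2 + 1 = 7, q_1 = 3*1 + 0 = 3.
  i=2: a_2=2, p_2 = 2*7 + 2 = 16, q_2 = 2*3 + 1 = 7.
  i=3: a_3=2, p_3 = 2*16 + 7 = 39, q_3 = 2*7 + 3 = 17.
q_3 = 17 > 7, so the last convergent with denominator <= 7 is p_2/q_2 = 16/7.
The closest fraction with denominator <= 7 is either p_2/q_2 or the intermediate fraction (k*p_2 + p_1)/(k*q_2 + q_1) with the largest k >= 1 whose denominator stays <= 7; these approach x as k grows, and every other convergent or intermediate fraction in range is farther away.
Largest k: floor((7 - q_1)/q_2) = floor((7 - 3)/7) = 0.
Since k = 0, no intermediate fraction beyond p_2/q_2 has denominator <= 7, so the convergent 16/7 is the closest (its error is |94*7 - 16*41|/(41*7) = 2/287).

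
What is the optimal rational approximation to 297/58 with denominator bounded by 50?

Expand x = 297/58 as a continued fraction with the Euclidean algorithm:
  297 = 5*58 + 7, so a_0 = 5.
  58 = 8*7 + 2, so a_1 = 8.
  7 = 3*2 + 1, so a_2 = 3.
  2 = 2*1 + 0, so a_3 = 2.
so x = [5; 8, 3, 2].
Convergents (p_i = a_i*p_{i-1} + p_{i-2}, q_i = a_i*q_{i-1} + q_{i-2} with p_{-2}=0, p_{-1}=1, q_{-2}=1, q_{-1}=0), until the denominator exceeds 50:
  i=0: a_0=5, p_0 = 5*1 + 0 = 5, q_0 = 5*0 + 1 = 1.
  i=1: a_1=8, p_1 = 8*5 + 1 = 41, q_1 = 8*1 + 0 = 8.
  i=2: a_2=3, p_2 = 3*41 + 5 = 128, q_2 = 3*8 + 1 = 25.
  i=3: a_3=2, p_3 = 2*128 + 41 = 297, q_3 = 2*25 + 8 = 58.
q_3 = 58 > 50, so the last convergent with denominator <= 50 is p_2/q_2 = 128/25.
The closest fraction with denominator <= 50 is either p_2/q_2 or the intermediate fraction (k*p_2 + p_1)/(k*q_2 + q_1) with the largest k >= 1 whose denominator stays <= 50; these approach x as k grows, and every other convergent or intermediate fraction in range is farther away.
Largest k: floor((50 - q_1)/q_2) = floor((50 - 8)/25) = 1.
That gives (1*128 + 41)/(1*25 + 8) = 169/33.
Compare the errors: |x - 128/25| = |297*25 - 128*58|/(58*25) = 1/1450, and |x - 169/33| = |297*33 - 169*58|/(58*33) = 1/1914.
Cross-multiplying, 1*1450 = 1450 < 1914 = 1*1914, so 1/1914 is smaller: the intermediate fraction 169/33 is closer to x than 128/25.

169/33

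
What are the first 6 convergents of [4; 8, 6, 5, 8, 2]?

Using the convergent recurrence p_i = a_i*p_{i-1} + p_{i-2}, q_i = a_i*q_{i-1} + q_{i-2} with p_{-2}=0, p_{-1}=1, q_{-2}=1, q_{-1}=0:
  i=0: a_0=4, p_0 = 4*1 + 0 = 4, q_0 = 4*0 + 1 = 1.
  i=1: a_1=8, p_1 = 8*4 + 1 = 33, q_1 = 8*1 + 0 = 8.
  i=2: a_2=6, p_2 = 6*33 + 4 = 202, q_2 = 6*8 + 1 = 49.
  i=3: a_3=5, p_3 = 5*202 + 33 = 1043, q_3 = 5*49 + 8 = 253.
  i=4: a_4=8, p_4 = 8*1043 + 202 = 8546, q_4 = 8*253 + 49 = 2073.
  i=5: a_5=2, p_5 = 2*8546 + 1043 = 18135, q_5 = 2*2073 + 253 = 4399.

4/1, 33/8, 202/49, 1043/253, 8546/2073, 18135/4399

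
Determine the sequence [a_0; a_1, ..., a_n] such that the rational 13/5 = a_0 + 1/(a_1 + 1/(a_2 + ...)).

Run the Euclidean algorithm on 13 and 5; the successive quotients are the partial quotients a_0, a_1, ... (each step inverts the fractional part left over by the previous one):
  13 = 2*5 + 3, so a_0 = 2.
  5 = 1*3 + 2, so a_1 = 1.
  3 = 1*2 + 1, so a_2 = 1.
  2 = 2*1 + 0, so a_3 = 2.
The remainder reaches 0 after 4 divisions, so the expansion has 4 partial quotients, read off in order.

[2; 1, 1, 2]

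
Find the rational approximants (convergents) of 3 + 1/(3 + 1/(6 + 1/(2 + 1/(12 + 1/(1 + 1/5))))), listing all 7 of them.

3/1, 10/3, 63/19, 136/41, 1695/511, 1831/552, 10850/3271

Using the convergent recurrence p_i = a_i*p_{i-1} + p_{i-2}, q_i = a_i*q_{i-1} + q_{i-2} with p_{-2}=0, p_{-1}=1, q_{-2}=1, q_{-1}=0:
  i=0: a_0=3, p_0 = 3*1 + 0 = 3, q_0 = 3*0 + 1 = 1.
  i=1: a_1=3, p_1 = 3*3 + 1 = 10, q_1 = 3*1 + 0 = 3.
  i=2: a_2=6, p_2 = 6*10 + 3 = 63, q_2 = 6*3 + 1 = 19.
  i=3: a_3=2, p_3 = 2*63 + 10 = 136, q_3 = 2*19 + 3 = 41.
  i=4: a_4=12, p_4 = 12*136 + 63 = 1695, q_4 = 12*41 + 19 = 511.
  i=5: a_5=1, p_5 = 1*1695 + 136 = 1831, q_5 = 1*511 + 41 = 552.
  i=6: a_6=5, p_6 = 5*1831 + 1695 = 10850, q_6 = 5*552 + 511 = 3271.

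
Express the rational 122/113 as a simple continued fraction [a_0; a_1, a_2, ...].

Run the Euclidean algorithm on 122 and 113; the successive quotients are the partial quotients a_0, a_1, ... (each step inverts the fractional part left over by the previous one):
  122 = 1*113 + 9, so a_0 = 1.
  113 = 12*9 + 5, so a_1 = 12.
  9 = 1*5 + 4, so a_2 = 1.
  5 = 1*4 + 1, so a_3 = 1.
  4 = 4*1 + 0, so a_4 = 4.
The remainder reaches 0 after 5 divisions, so the expansion has 5 partial quotients, read off in order.

[1; 12, 1, 1, 4]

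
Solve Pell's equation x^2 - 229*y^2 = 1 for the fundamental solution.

(x, y) = (5848201, 386460)

First expand sqrt(229) as a continued fraction. With x_i = (sqrt(229) + m_i)/d_i and (m_0, d_0) = (0, 1): a_0 = floor(sqrt(229)) = 15, since 15^2 = 225 <= 229 < 256 = 16^2.
Iterate m_{i+1} = d_i*a_i - m_i, d_{i+1} = (229 - m_{i+1}^2)/d_i, a_{i+1} = floor((a_0 + m_{i+1})/d_{i+1}):
  m_1 = 1*15 - 0 = 15, d_1 = (229 - 15^2)/1 = 4/1 = 4, a_1 = floor((15 + 15)/4) = 7.
  m_2 = 4*7 - 15 = 13, d_2 = (229 - 13^2)/4 = 60/4 = 15, a_2 = floor((15 + 13)/15) = 1.
  m_3 = 15*1 - 13 = 2, d_3 = (229 - 2^2)/15 = 225/15 = 15, a_3 = floor((15 + 2)/15) = 1.
  m_4 = 15*1 - 2 = 13, d_4 = (229 - 13^2)/15 = 60/15 = 4, a_4 = floor((15 + 13)/4) = 7.
  m_5 = 4*7 - 13 = 15, d_5 = (229 - 15^2)/4 = 4/4 = 1, a_5 = floor((15 + 15)/1) = 30.
  m_6 = 1*30 - 15 = 15, d_6 = (229 - 15^2)/1 = 4/1 = 4: (m_6, d_6) = (m_1, d_1) = (15, 4), so from here the quotients repeat a_1, ..., a_5; the period length is 5.
So sqrt(229) = [15; (7, 1, 1, 7, 30)] with period length k = 5.
k is odd, so (p_{k-1}, q_{k-1}) only solves x^2 - 229y^2 = -1 and the fundamental solution of x^2 - 229y^2 = 1 is (p_{2k-1}, q_{2k-1}) = (p_9, q_9); compute convergents through index 9, running through the period twice.
Convergents (p_i = a_i*p_{i-1} + p_{i-2}, q_i = a_i*q_{i-1} + q_{i-2} with p_{-2}=0, p_{-1}=1, q_{-2}=1, q_{-1}=0):
  i=0: a_0=15, p_0 = 15*1 + 0 = 15, q_0 = 15*0 + 1 = 1.
  i=1: a_1=7, p_1 = 7*15 + 1 = 106, q_1 = 7*1 + 0 = 7.
  i=2: a_2=1, p_2 = 1*106 + 15 = 121, q_2 = 1*7 + 1 = 8.
  i=3: a_3=1, p_3 = 1*121 + 106 = 227, q_3 = 1*8 + 7 = 15.
  i=4: a_4=7, p_4 = 7*227 + 121 = 1710, q_4 = 7*15 + 8 = 113.
  i=5: a_5=30, p_5 = 30*1710 + 227 = 51527, q_5 = 30*113 + 15 = 3405.
  i=6: a_6=7, p_6 = 7*51527 + 1710 = 362399, q_6 = 7*3405 + 113 = 23948.
  i=7: a_7=1, p_7 = 1*362399 + 51527 = 413926, q_7 = 1*23948 + 3405 = 27353.
  i=8: a_8=1, p_8 = 1*413926 + 362399 = 776325, q_8 = 1*27353 + 23948 = 51301.
  i=9: a_9=7, p_9 = 7*776325 + 413926 = 5848201, q_9 = 7*51301 + 27353 = 386460.
Indeed p_4^2 - 229*q_4^2 = 2924100 - 2924101 = -1, not +1.
Check: 5848201^2 - 229*386460^2 = 34201454936401 - 34201454936400 = 1, so (x, y) = (5848201, 386460) solves the equation, and by the theorem it is the least positive solution.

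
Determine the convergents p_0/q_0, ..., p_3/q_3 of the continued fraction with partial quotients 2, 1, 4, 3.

2/1, 3/1, 14/5, 45/16

Using the convergent recurrence p_i = a_i*p_{i-1} + p_{i-2}, q_i = a_i*q_{i-1} + q_{i-2} with p_{-2}=0, p_{-1}=1, q_{-2}=1, q_{-1}=0:
  i=0: a_0=2, p_0 = 2*1 + 0 = 2, q_0 = 2*0 + 1 = 1.
  i=1: a_1=1, p_1 = 1*2 + 1 = 3, q_1 = 1*1 + 0 = 1.
  i=2: a_2=4, p_2 = 4*3 + 2 = 14, q_2 = 4*1 + 1 = 5.
  i=3: a_3=3, p_3 = 3*14 + 3 = 45, q_3 = 3*5 + 1 = 16.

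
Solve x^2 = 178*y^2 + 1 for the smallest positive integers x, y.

(x, y) = (1601, 120)

First expand sqrt(178) as a continued fraction. With x_i = (sqrt(178) + m_i)/d_i and (m_0, d_0) = (0, 1): a_0 = floor(sqrt(178)) = 13, since 13^2 = 169 <= 178 < 196 = 14^2.
Iterate m_{i+1} = d_i*a_i - m_i, d_{i+1} = (178 - m_{i+1}^2)/d_i, a_{i+1} = floor((a_0 + m_{i+1})/d_{i+1}):
  m_1 = 1*13 - 0 = 13, d_1 = (178 - 13^2)/1 = 9/1 = 9, a_1 = floor((13 + 13)/9) = 2.
  m_2 = 9*2 - 13 = 5, d_2 = (178 - 5^2)/9 = 153/9 = 17, a_2 = floor((13 + 5)/17) = 1.
  m_3 = 17*1 - 5 = 12, d_3 = (178 - 12^2)/17 = 34/17 = 2, a_3 = floor((13 + 12)/2) = 12.
  m_4 = 2*12 - 12 = 12, d_4 = (178 - 12^2)/2 = 34/2 = 17, a_4 = floor((13 + 12)/17) = 1.
  m_5 = 17*1 - 12 = 5, d_5 = (178 - 5^2)/17 = 153/17 = 9, a_5 = floor((13 + 5)/9) = 2.
  m_6 = 9*2 - 5 = 13, d_6 = (178 - 13^2)/9 = 9/9 = 1, a_6 = floor((13 + 13)/1) = 26.
  m_7 = 1*26 - 13 = 13, d_7 = (178 - 13^2)/1 = 9/1 = 9: (m_7, d_7) = (m_1, d_1) = (13, 9), so from here the quotients repeat a_1, ..., a_6; the period length is 6.
So sqrt(178) = [13; (2, 1, 12, 1, 2, 26)] with period length k = 6.
k is even, so the fundamental solution of x^2 - 178y^2 = 1 is (p_{k-1}, q_{k-1}) = (p_5, q_5); compute convergents through index 5.
Convergents (p_i = a_i*p_{i-1} + p_{i-2}, q_i = a_i*q_{i-1} + q_{i-2} with p_{-2}=0, p_{-1}=1, q_{-2}=1, q_{-1}=0):
  i=0: a_0=13, p_0 = 13*1 + 0 = 13, q_0 = 13*0 + 1 = 1.
  i=1: a_1=2, p_1 = 2*13 + 1 = 27, q_1 = 2*1 + 0 = 2.
  i=2: a_2=1, p_2 = 1*27 + 13 = 40, q_2 = 1*2 + 1 = 3.
  i=3: a_3=12, p_3 = 12*40 + 27 = 507, q_3 = 12*3 + 2 = 38.
  i=4: a_4=1, p_4 = 1*507 + 40 = 547, q_4 = 1*38 + 3 = 41.
  i=5: a_5=2, p_5 = 2*547 + 507 = 1601, q_5 = 2*41 + 38 = 120.
Check: 1601^2 - 178*120^2 = 2563201 - 2563200 = 1, so (x, y) = (1601, 120) solves the equation, and by the theorem it is the least positive solution.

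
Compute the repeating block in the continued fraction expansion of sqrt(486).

[22; (22, 44)]

Write x_i = (sqrt(486) + m_i)/d_i with (m_0, d_0) = (0, 1). a_0 = floor(sqrt(486)) = 22, since 22^2 = 484 <= 486 < 529 = 23^2.
Iterate m_{i+1} = d_i*a_i - m_i, d_{i+1} = (486 - m_{i+1}^2)/d_i, a_{i+1} = floor((a_0 + m_{i+1})/d_{i+1}):
  m_1 = 1*22 - 0 = 22, d_1 = (486 - 22^2)/1 = 2/1 = 2, a_1 = floor((22 + 22)/2) = 22.
  m_2 = 2*22 - 22 = 22, d_2 = (486 - 22^2)/2 = 2/2 = 1, a_2 = floor((22 + 22)/1) = 44.
  m_3 = 1*44 - 22 = 22, d_3 = (486 - 22^2)/1 = 2/1 = 2: (m_3, d_3) = (m_1, d_1) = (22, 2), so from here the quotients repeat a_1, a_2; the period length is 2.
Hence the expansion of sqrt(486) is a_0 = 22 followed by the repeating block 22, 44 (period 2).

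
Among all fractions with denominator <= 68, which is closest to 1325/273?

Expand x = 1325/273 as a continued fraction with the Euclidean algorithm:
  1325 = 4*273 + 233, so a_0 = 4.
  273 = 1*233 + 40, so a_1 = 1.
  233 = 5*40 + 33, so a_2 = 5.
  40 = 1*33 + 7, so a_3 = 1.
  33 = 4*7 + 5, so a_4 = 4.
  7 = 1*5 + 2, so a_5 = 1.
  5 = 2*2 + 1, so a_6 = 2.
  2 = 2*1 + 0, so a_7 = 2.
so x = [4; 1, 5, 1, 4, 1, 2, 2].
Convergents (p_i = a_i*p_{i-1} + p_{i-2}, q_i = a_i*q_{i-1} + q_{i-2} with p_{-2}=0, p_{-1}=1, q_{-2}=1, q_{-1}=0), until the denominator exceeds 68:
  i=0: a_0=4, p_0 = 4*1 + 0 = 4, q_0 = 4*0 + 1 = 1.
  i=1: a_1=1, p_1 = 1*4 + 1 = 5, q_1 = 1*1 + 0 = 1.
  i=2: a_2=5, p_2 = 5*5 + 4 = 29, q_2 = 5*1 + 1 = 6.
  i=3: a_3=1, p_3 = 1*29 + 5 = 34, q_3 = 1*6 + 1 = 7.
  i=4: a_4=4, p_4 = 4*34 + 29 = 165, q_4 = 4*7 + 6 = 34.
  i=5: a_5=1, p_5 = 1*165 + 34 = 199, q_5 = 1*34 + 7 = 41.
  i=6: a_6=2, p_6 = 2*199 + 165 = 563, q_6 = 2*41 + 34 = 116.
q_6 = 116 > 68, so the last convergent with denominator <= 68 is p_5/q_5 = 199/41.
The closest fraction with denominator <= 68 is either p_5/q_5 or the intermediate fraction (k*p_5 + p_4)/(k*q_5 + q_4) with the largest k >= 1 whose denominator stays <= 68; these approach x as k grows, and every other convergent or intermediate fraction in range is farther away.
Largest k: floor((68 - q_4)/q_5) = floor((68 - 34)/41) = 0.
Since k = 0, no intermediate fraction beyond p_5/q_5 has denominator <= 68, so the convergent 199/41 is the closest (its error is |1325*41 - 199*273|/(273*41) = 2/11193).

199/41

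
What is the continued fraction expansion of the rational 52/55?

[0; 1, 17, 3]

Run the Euclidean algorithm on 52 and 55; the successive quotients are the partial quotients a_0, a_1, ... (each step inverts the fractional part left over by the previous one):
  52 = 0*55 + 52, so a_0 = 0.
  55 = 1*52 + 3, so a_1 = 1.
  52 = 17*3 + 1, so a_2 = 17.
  3 = 3*1 + 0, so a_3 = 3.
The remainder reaches 0 after 4 divisions, so the expansion has 4 partial quotients, read off in order.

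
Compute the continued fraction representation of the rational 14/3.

Run the Euclidean algorithm on 14 and 3; the successive quotients are the partial quotients a_0, a_1, ... (each step inverts the fractional part left over by the previous one):
  14 = 4*3 + 2, so a_0 = 4.
  3 = 1*2 + 1, so a_1 = 1.
  2 = 2*1 + 0, so a_2 = 2.
The remainder reaches 0 after 3 divisions, so the expansion has 3 partial quotients, read off in order.

[4; 1, 2]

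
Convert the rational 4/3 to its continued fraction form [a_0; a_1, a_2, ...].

Run the Euclidean algorithm on 4 and 3; the successive quotients are the partial quotients a_0, a_1, ... (each step inverts the fractional part left over by the previous one):
  4 = 1*3 + 1, so a_0 = 1.
  3 = 3*1 + 0, so a_1 = 3.
The remainder reaches 0 after 2 divisions, so the expansion has 2 partial quotients, read off in order.

[1; 3]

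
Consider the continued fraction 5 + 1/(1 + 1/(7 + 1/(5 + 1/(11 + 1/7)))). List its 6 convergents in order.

Using the convergent recurrence p_i = a_i*p_{i-1} + p_{i-2}, q_i = a_i*q_{i-1} + q_{i-2} with p_{-2}=0, p_{-1}=1, q_{-2}=1, q_{-1}=0:
  i=0: a_0=5, p_0 = 5*1 + 0 = 5, q_0 = 5*0 + 1 = 1.
  i=1: a_1=1, p_1 = 1*5 + 1 = 6, q_1 = 1*1 + 0 = 1.
  i=2: a_2=7, p_2 = 7*6 + 5 = 47, q_2 = 7*1 + 1 = 8.
  i=3: a_3=5, p_3 = 5*47 + 6 = 241, q_3 = 5*8 + 1 = 41.
  i=4: a_4=11, p_4 = 11*241 + 47 = 2698, q_4 = 11*41 + 8 = 459.
  i=5: a_5=7, p_5 = 7*2698 + 241 = 19127, q_5 = 7*459 + 41 = 3254.

5/1, 6/1, 47/8, 241/41, 2698/459, 19127/3254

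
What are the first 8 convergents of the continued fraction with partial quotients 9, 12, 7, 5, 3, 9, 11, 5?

9/1, 109/12, 772/85, 3969/437, 12679/1396, 118080/13001, 1311559/144407, 6675875/735036

Using the convergent recurrence p_i = a_i*p_{i-1} + p_{i-2}, q_i = a_i*q_{i-1} + q_{i-2} with p_{-2}=0, p_{-1}=1, q_{-2}=1, q_{-1}=0:
  i=0: a_0=9, p_0 = 9*1 + 0 = 9, q_0 = 9*0 + 1 = 1.
  i=1: a_1=12, p_1 = 12*9 + 1 = 109, q_1 = 12*1 + 0 = 12.
  i=2: a_2=7, p_2 = 7*109 + 9 = 772, q_2 = 7*12 + 1 = 85.
  i=3: a_3=5, p_3 = 5*772 + 109 = 3969, q_3 = 5*85 + 12 = 437.
  i=4: a_4=3, p_4 = 3*3969 + 772 = 12679, q_4 = 3*437 + 85 = 1396.
  i=5: a_5=9, p_5 = 9*12679 + 3969 = 118080, q_5 = 9*1396 + 437 = 13001.
  i=6: a_6=11, p_6 = 11*118080 + 12679 = 1311559, q_6 = 11*13001 + 1396 = 144407.
  i=7: a_7=5, p_7 = 5*1311559 + 118080 = 6675875, q_7 = 5*144407 + 13001 = 735036.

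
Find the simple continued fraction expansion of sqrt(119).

[10; (1, 9, 1, 20)]

Write x_i = (sqrt(119) + m_i)/d_i with (m_0, d_0) = (0, 1). a_0 = floor(sqrt(119)) = 10, since 10^2 = 100 <= 119 < 121 = 11^2.
Iterate m_{i+1} = d_i*a_i - m_i, d_{i+1} = (119 - m_{i+1}^2)/d_i, a_{i+1} = floor((a_0 + m_{i+1})/d_{i+1}):
  m_1 = 1*10 - 0 = 10, d_1 = (119 - 10^2)/1 = 19/1 = 19, a_1 = floor((10 + 10)/19) = 1.
  m_2 = 19*1 - 10 = 9, d_2 = (119 - 9^2)/19 = 38/19 = 2, a_2 = floor((10 + 9)/2) = 9.
  m_3 = 2*9 - 9 = 9, d_3 = (119 - 9^2)/2 = 38/2 = 19, a_3 = floor((10 + 9)/19) = 1.
  m_4 = 19*1 - 9 = 10, d_4 = (119 - 10^2)/19 = 19/19 = 1, a_4 = floor((10 + 10)/1) = 20.
  m_5 = 1*20 - 10 = 10, d_5 = (119 - 10^2)/1 = 19/1 = 19: (m_5, d_5) = (m_1, d_1) = (10, 19), so from here the quotients repeat a_1, ..., a_4; the period length is 4.
Hence the expansion of sqrt(119) is a_0 = 10 followed by the repeating block 1, 9, 1, 20 (period 4).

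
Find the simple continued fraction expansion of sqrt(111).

[10; (1, 1, 6, 1, 1, 20)]

Write x_i = (sqrt(111) + m_i)/d_i with (m_0, d_0) = (0, 1). a_0 = floor(sqrt(111)) = 10, since 10^2 = 100 <= 111 < 121 = 11^2.
Iterate m_{i+1} = d_i*a_i - m_i, d_{i+1} = (111 - m_{i+1}^2)/d_i, a_{i+1} = floor((a_0 + m_{i+1})/d_{i+1}):
  m_1 = 1*10 - 0 = 10, d_1 = (111 - 10^2)/1 = 11/1 = 11, a_1 = floor((10 + 10)/11) = 1.
  m_2 = 11*1 - 10 = 1, d_2 = (111 - 1^2)/11 = 110/11 = 10, a_2 = floor((10 + 1)/10) = 1.
  m_3 = 10*1 - 1 = 9, d_3 = (111 - 9^2)/10 = 30/10 = 3, a_3 = floor((10 + 9)/3) = 6.
  m_4 = 3*6 - 9 = 9, d_4 = (111 - 9^2)/3 = 30/3 = 10, a_4 = floor((10 + 9)/10) = 1.
  m_5 = 10*1 - 9 = 1, d_5 = (111 - 1^2)/10 = 110/10 = 11, a_5 = floor((10 + 1)/11) = 1.
  m_6 = 11*1 - 1 = 10, d_6 = (111 - 10^2)/11 = 11/11 = 1, a_6 = floor((10 + 10)/1) = 20.
  m_7 = 1*20 - 10 = 10, d_7 = (111 - 10^2)/1 = 11/1 = 11: (m_7, d_7) = (m_1, d_1) = (10, 11), so from here the quotients repeat a_1, ..., a_6; the period length is 6.
Hence the expansion of sqrt(111) is a_0 = 10 followed by the repeating block 1, 1, 6, 1, 1, 20 (period 6).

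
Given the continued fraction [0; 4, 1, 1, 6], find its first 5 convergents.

Using the convergent recurrence p_i = a_i*p_{i-1} + p_{i-2}, q_i = a_i*q_{i-1} + q_{i-2} with p_{-2}=0, p_{-1}=1, q_{-2}=1, q_{-1}=0:
  i=0: a_0=0, p_0 = 0*1 + 0 = 0, q_0 = 0*0 + 1 = 1.
  i=1: a_1=4, p_1 = 4*0 + 1 = 1, q_1 = 4*1 + 0 = 4.
  i=2: a_2=1, p_2 = 1*1 + 0 = 1, q_2 = 1*4 + 1 = 5.
  i=3: a_3=1, p_3 = 1*1 + 1 = 2, q_3 = 1*5 + 4 = 9.
  i=4: a_4=6, p_4 = 6*2 + 1 = 13, q_4 = 6*9 + 5 = 59.

0/1, 1/4, 1/5, 2/9, 13/59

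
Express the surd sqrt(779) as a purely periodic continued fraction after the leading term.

[27; (1, 10, 5, 2, 27, 2, 5, 10, 1, 54)]

Write x_i = (sqrt(779) + m_i)/d_i with (m_0, d_0) = (0, 1). a_0 = floor(sqrt(779)) = 27, since 27^2 = 729 <= 779 < 784 = 28^2.
Iterate m_{i+1} = d_i*a_i - m_i, d_{i+1} = (779 - m_{i+1}^2)/d_i, a_{i+1} = floor((a_0 + m_{i+1})/d_{i+1}):
  m_1 = 1*27 - 0 = 27, d_1 = (779 - 27^2)/1 = 50/1 = 50, a_1 = floor((27 + 27)/50) = 1.
  m_2 = 50*1 - 27 = 23, d_2 = (779 - 23^2)/50 = 250/50 = 5, a_2 = floor((27 + 23)/5) = 10.
  m_3 = 5*10 - 23 = 27, d_3 = (779 - 27^2)/5 = 50/5 = 10, a_3 = floor((27 + 27)/10) = 5.
  m_4 = 10*5 - 27 = 23, d_4 = (779 - 23^2)/10 = 250/10 = 25, a_4 = floor((27 + 23)/25) = 2.
  m_5 = 25*2 - 23 = 27, d_5 = (779 - 27^2)/25 = 50/25 = 2, a_5 = floor((27 + 27)/2) = 27.
  m_6 = 2*27 - 27 = 27, d_6 = (779 - 27^2)/2 = 50/2 = 25, a_6 = floor((27 + 27)/25) = 2.
  m_7 = 25*2 - 27 = 23, d_7 = (779 - 23^2)/25 = 250/25 = 10, a_7 = floor((27 + 23)/10) = 5.
  m_8 = 10*5 - 23 = 27, d_8 = (779 - 27^2)/10 = 50/10 = 5, a_8 = floor((27 + 27)/5) = 10.
  m_9 = 5*10 - 27 = 23, d_9 = (779 - 23^2)/5 = 250/5 = 50, a_9 = floor((27 + 23)/50) = 1.
  m_10 = 50*1 - 23 = 27, d_10 = (779 - 27^2)/50 = 50/50 = 1, a_10 = floor((27 + 27)/1) = 54.
  m_11 = 1*54 - 27 = 27, d_11 = (779 - 27^2)/1 = 50/1 = 50: (m_11, d_11) = (m_1, d_1) = (27, 50), so from here the quotients repeat a_1, ..., a_10; the period length is 10.
Hence the expansion of sqrt(779) is a_0 = 27 followed by the repeating block 1, 10, 5, 2, 27, 2, 5, 10, 1, 54 (period 10).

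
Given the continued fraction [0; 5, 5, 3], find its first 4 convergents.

Using the convergent recurrence p_i = a_i*p_{i-1} + p_{i-2}, q_i = a_i*q_{i-1} + q_{i-2} with p_{-2}=0, p_{-1}=1, q_{-2}=1, q_{-1}=0:
  i=0: a_0=0, p_0 = 0*1 + 0 = 0, q_0 = 0*0 + 1 = 1.
  i=1: a_1=5, p_1 = 5*0 + 1 = 1, q_1 = 5*1 + 0 = 5.
  i=2: a_2=5, p_2 = 5*1 + 0 = 5, q_2 = 5*5 + 1 = 26.
  i=3: a_3=3, p_3 = 3*5 + 1 = 16, q_3 = 3*26 + 5 = 83.

0/1, 1/5, 5/26, 16/83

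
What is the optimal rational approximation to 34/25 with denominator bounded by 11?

15/11

Expand x = 34/25 as a continued fraction with the Euclidean algorithm:
  34 = 1*25 + 9, so a_0 = 1.
  25 = 2*9 + 7, so a_1 = 2.
  9 = 1*7 + 2, so a_2 = 1.
  7 = 3*2 + 1, so a_3 = 3.
  2 = 2*1 + 0, so a_4 = 2.
so x = [1; 2, 1, 3, 2].
Convergents (p_i = a_i*p_{i-1} + p_{i-2}, q_i = a_i*q_{i-1} + q_{i-2} with p_{-2}=0, p_{-1}=1, q_{-2}=1, q_{-1}=0), until the denominator exceeds 11:
  i=0: a_0=1, p_0 = 1*1 + 0 = 1, q_0 = 1*0 + 1 = 1.
  i=1: a_1=2, p_1 = 2*1 + 1 = 3, q_1 = 2*1 + 0 = 2.
  i=2: a_2=1, p_2 = 1*3 + 1 = 4, q_2 = 1*2 + 1 = 3.
  i=3: a_3=3, p_3 = 3*4 + 3 = 15, q_3 = 3*3 + 2 = 11.
  i=4: a_4=2, p_4 = 2*15 + 4 = 34, q_4 = 2*11 + 3 = 25.
q_4 = 25 > 11, so the last convergent with denominator <= 11 is p_3/q_3 = 15/11.
The closest fraction with denominator <= 11 is either p_3/q_3 or the intermediate fraction (k*p_3 + p_2)/(k*q_3 + q_2) with the largest k >= 1 whose denominator stays <= 11; these approach x as k grows, and every other convergent or intermediate fraction in range is farther away.
Largest k: floor((11 - q_2)/q_3) = floor((11 - 3)/11) = 0.
Since k = 0, no intermediate fraction beyond p_3/q_3 has denominator <= 11, so the convergent 15/11 is the closest (its error is |34*11 - 15*25|/(25*11) = 1/275).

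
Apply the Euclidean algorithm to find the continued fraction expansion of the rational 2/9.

Run the Euclidean algorithm on 2 and 9; the successive quotients are the partial quotients a_0, a_1, ... (each step inverts the fractional part left over by the previous one):
  2 = 0*9 + 2, so a_0 = 0.
  9 = 4*2 + 1, so a_1 = 4.
  2 = 2*1 + 0, so a_2 = 2.
The remainder reaches 0 after 3 divisions, so the expansion has 3 partial quotients, read off in order.

[0; 4, 2]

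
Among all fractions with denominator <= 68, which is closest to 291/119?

159/65

Expand x = 291/119 as a continued fraction with the Euclidean algorithm:
  291 = 2*119 + 53, so a_0 = 2.
  119 = 2*53 + 13, so a_1 = 2.
  53 = 4*13 + 1, so a_2 = 4.
  13 = 13*1 + 0, so a_3 = 13.
so x = [2; 2, 4, 13].
Convergents (p_i = a_i*p_{i-1} + p_{i-2}, q_i = a_i*q_{i-1} + q_{i-2} with p_{-2}=0, p_{-1}=1, q_{-2}=1, q_{-1}=0), until the denominator exceeds 68:
  i=0: a_0=2, p_0 = 2*1 + 0 = 2, q_0 = 2*0 + 1 = 1.
  i=1: a_1=2, p_1 = 2*2 + 1 = 5, q_1 = 2*1 + 0 = 2.
  i=2: a_2=4, p_2 = 4*5 + 2 = 22, q_2 = 4*2 + 1 = 9.
  i=3: a_3=13, p_3 = 13*22 + 5 = 291, q_3 = 13*9 + 2 = 119.
q_3 = 119 > 68, so the last convergent with denominator <= 68 is p_2/q_2 = 22/9.
The closest fraction with denominator <= 68 is either p_2/q_2 or the intermediate fraction (k*p_2 + p_1)/(k*q_2 + q_1) with the largest k >= 1 whose denominator stays <= 68; these approach x as k grows, and every other convergent or intermediate fraction in range is farther away.
Largest k: floor((68 - q_1)/q_2) = floor((68 - 2)/9) = 7.
That gives (7*22 + 5)/(7*9 + 2) = 159/65.
Compare the errors: |x - 22/9| = |291*9 - 22*119|/(119*9) = 1/1071, and |x - 159/65| = |291*65 - 159*119|/(119*65) = 6/7735.
Cross-multiplying, 6*1071 = 6426 < 7735 = 1*7735, so 6/7735 is smaller: the intermediate fraction 159/65 is closer to x than 22/9.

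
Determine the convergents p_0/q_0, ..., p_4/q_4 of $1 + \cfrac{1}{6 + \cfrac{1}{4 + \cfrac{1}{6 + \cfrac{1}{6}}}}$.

1/1, 7/6, 29/25, 181/156, 1115/961

Using the convergent recurrence p_i = a_i*p_{i-1} + p_{i-2}, q_i = a_i*q_{i-1} + q_{i-2} with p_{-2}=0, p_{-1}=1, q_{-2}=1, q_{-1}=0:
  i=0: a_0=1, p_0 = 1*1 + 0 = 1, q_0 = 1*0 + 1 = 1.
  i=1: a_1=6, p_1 = 6*1 + 1 = 7, q_1 = 6*1 + 0 = 6.
  i=2: a_2=4, p_2 = 4*7 + 1 = 29, q_2 = 4*6 + 1 = 25.
  i=3: a_3=6, p_3 = 6*29 + 7 = 181, q_3 = 6*25 + 6 = 156.
  i=4: a_4=6, p_4 = 6*181 + 29 = 1115, q_4 = 6*156 + 25 = 961.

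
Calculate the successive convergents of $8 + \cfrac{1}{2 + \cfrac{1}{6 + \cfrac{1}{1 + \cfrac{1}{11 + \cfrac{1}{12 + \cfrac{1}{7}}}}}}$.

8/1, 17/2, 110/13, 127/15, 1507/178, 18211/2151, 128984/15235

Using the convergent recurrence p_i = a_i*p_{i-1} + p_{i-2}, q_i = a_i*q_{i-1} + q_{i-2} with p_{-2}=0, p_{-1}=1, q_{-2}=1, q_{-1}=0:
  i=0: a_0=8, p_0 = 8*1 + 0 = 8, q_0 = 8*0 + 1 = 1.
  i=1: a_1=2, p_1 = 2*8 + 1 = 17, q_1 = 2*1 + 0 = 2.
  i=2: a_2=6, p_2 = 6*17 + 8 = 110, q_2 = 6*2 + 1 = 13.
  i=3: a_3=1, p_3 = 1*110 + 17 = 127, q_3 = 1*13 + 2 = 15.
  i=4: a_4=11, p_4 = 11*127 + 110 = 1507, q_4 = 11*15 + 13 = 178.
  i=5: a_5=12, p_5 = 12*1507 + 127 = 18211, q_5 = 12*178 + 15 = 2151.
  i=6: a_6=7, p_6 = 7*18211 + 1507 = 128984, q_6 = 7*2151 + 178 = 15235.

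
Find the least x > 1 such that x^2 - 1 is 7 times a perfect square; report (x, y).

(x, y) = (8, 3)

First expand sqrt(7) as a continued fraction. With x_i = (sqrt(7) + m_i)/d_i and (m_0, d_0) = (0, 1): a_0 = floor(sqrt(7)) = 2, since 2^2 = 4 <= 7 < 9 = 3^2.
Iterate m_{i+1} = d_i*a_i - m_i, d_{i+1} = (7 - m_{i+1}^2)/d_i, a_{i+1} = floor((a_0 + m_{i+1})/d_{i+1}):
  m_1 = 1*2 - 0 = 2, d_1 = (7 - 2^2)/1 = 3/1 = 3, a_1 = floor((2 + 2)/3) = 1.
  m_2 = 3*1 - 2 = 1, d_2 = (7 - 1^2)/3 = 6/3 = 2, a_2 = floor((2 + 1)/2) = 1.
  m_3 = 2*1 - 1 = 1, d_3 = (7 - 1^2)/2 = 6/2 = 3, a_3 = floor((2 + 1)/3) = 1.
  m_4 = 3*1 - 1 = 2, d_4 = (7 - 2^2)/3 = 3/3 = 1, a_4 = floor((2 + 2)/1) = 4.
  m_5 = 1*4 - 2 = 2, d_5 = (7 - 2^2)/1 = 3/1 = 3: (m_5, d_5) = (m_1, d_1) = (2, 3), so from here the quotients repeat a_1, ..., a_4; the period length is 4.
So sqrt(7) = [2; (1, 1, 1, 4)] with period length k = 4.
k is even, so the fundamental solution of x^2 - 7y^2 = 1 is (p_{k-1}, q_{k-1}) = (p_3, q_3); compute convergents through index 3.
Convergents (p_i = a_i*p_{i-1} + p_{i-2}, q_i = a_i*q_{i-1} + q_{i-2} with p_{-2}=0, p_{-1}=1, q_{-2}=1, q_{-1}=0):
  i=0: a_0=2, p_0 = 2*1 + 0 = 2, q_0 = 2*0 + 1 = 1.
  i=1: a_1=1, p_1 = 1*2 + 1 = 3, q_1 = 1*1 + 0 = 1.
  i=2: a_2=1, p_2 = 1*3 + 2 = 5, q_2 = 1*1 + 1 = 2.
  i=3: a_3=1, p_3 = 1*5 + 3 = 8, q_3 = 1*2 + 1 = 3.
Check: 8^2 - 7*3^2 = 64 - 63 = 1, so (x, y) = (8, 3) solves the equation, and by the theorem it is the least positive solution.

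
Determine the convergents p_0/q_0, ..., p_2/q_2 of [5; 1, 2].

5/1, 6/1, 17/3

Using the convergent recurrence p_i = a_i*p_{i-1} + p_{i-2}, q_i = a_i*q_{i-1} + q_{i-2} with p_{-2}=0, p_{-1}=1, q_{-2}=1, q_{-1}=0:
  i=0: a_0=5, p_0 = 5*1 + 0 = 5, q_0 = 5*0 + 1 = 1.
  i=1: a_1=1, p_1 = 1*5 + 1 = 6, q_1 = 1*1 + 0 = 1.
  i=2: a_2=2, p_2 = 2*6 + 5 = 17, q_2 = 2*1 + 1 = 3.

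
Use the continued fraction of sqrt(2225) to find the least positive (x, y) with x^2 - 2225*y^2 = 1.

First expand sqrt(2225) as a continued fraction. With x_i = (sqrt(2225) + m_i)/d_i and (m_0, d_0) = (0, 1): a_0 = floor(sqrt(2225)) = 47, since 47^2 = 2209 <= 2225 < 2304 = 48^2.
Iterate m_{i+1} = d_i*a_i - m_i, d_{i+1} = (2225 - m_{i+1}^2)/d_i, a_{i+1} = floor((a_0 + m_{i+1})/d_{i+1}):
  m_1 = 1*47 - 0 = 47, d_1 = (2225 - 47^2)/1 = 16/1 = 16, a_1 = floor((47 + 47)/16) = 5.
  m_2 = 16*5 - 47 = 33, d_2 = (2225 - 33^2)/16 = 1136/16 = 71, a_2 = floor((47 + 33)/71) = 1.
  m_3 = 71*1 - 33 = 38, d_3 = (2225 - 38^2)/71 = 781/71 = 11, a_3 = floor((47 + 38)/11) = 7.
  m_4 = 11*7 - 38 = 39, d_4 = (2225 - 39^2)/11 = 704/11 = 64, a_4 = floor((47 + 39)/64) = 1.
  m_5 = 64*1 - 39 = 25, d_5 = (2225 - 25^2)/64 = 1600/64 = 25, a_5 = floor((47 + 25)/25) = 2.
  m_6 = 25*2 - 25 = 25, d_6 = (2225 - 25^2)/25 = 1600/25 = 64, a_6 = floor((47 + 25)/64) = 1.
  m_7 = 64*1 - 25 = 39, d_7 = (2225 - 39^2)/64 = 704/64 = 11, a_7 = floor((47 + 39)/11) = 7.
  m_8 = 11*7 - 39 = 38, d_8 = (2225 - 38^2)/11 = 781/11 = 71, a_8 = floor((47 + 38)/71) = 1.
  m_9 = 71*1 - 38 = 33, d_9 = (2225 - 33^2)/71 = 1136/71 = 16, a_9 = floor((47 + 33)/16) = 5.
  m_10 = 16*5 - 33 = 47, d_10 = (2225 - 47^2)/16 = 16/16 = 1, a_10 = floor((47 + 47)/1) = 94.
  m_11 = 1*94 - 47 = 47, d_11 = (2225 - 47^2)/1 = 16/1 = 16: (m_11, d_11) = (m_1, d_1) = (47, 16), so from here the quotients repeat a_1, ..., a_10; the period length is 10.
So sqrt(2225) = [47; (5, 1, 7, 1, 2, 1, 7, 1, 5, 94)] with period length k = 10.
k is even, so the fundamental solution of x^2 - 2225y^2 = 1 is (p_{k-1}, q_{k-1}) = (p_9, q_9); compute convergents through index 9.
Convergents (p_i = a_i*p_{i-1} + p_{i-2}, q_i = a_i*q_{i-1} + q_{i-2} with p_{-2}=0, p_{-1}=1, q_{-2}=1, q_{-1}=0):
  i=0: a_0=47, p_0 = 47*1 + 0 = 47, q_0 = 47*0 + 1 = 1.
  i=1: a_1=5, p_1 = 5*47 + 1 = 236, q_1 = 5*1 + 0 = 5.
  i=2: a_2=1, p_2 = 1*236 + 47 = 283, q_2 = 1*5 + 1 = 6.
  i=3: a_3=7, p_3 = 7*283 + 236 = 2217, q_3 = 7*6 + 5 = 47.
  i=4: a_4=1, p_4 = 1*2217 + 283 = 2500, q_4 = 1*47 + 6 = 53.
  i=5: a_5=2, p_5 = 2*2500 + 2217 = 7217, q_5 = 2*53 + 47 = 153.
  i=6: a_6=1, p_6 = 1*7217 + 2500 = 9717, q_6 = 1*153 + 53 = 206.
  i=7: a_7=7, p_7 = 7*9717 + 7217 = 75236, q_7 = 7*206 + 153 = 1595.
  i=8: a_8=1, p_8 = 1*75236 + 9717 = 84953, q_8 = 1*1595 + 206 = 1801.
  i=9: a_9=5, p_9 = 5*84953 + 75236 = 500001, q_9 = 5*1801 + 1595 = 10600.
Check: 500001^2 - 2225*10600^2 = 250001000001 - 250001000000 = 1, so (x, y) = (500001, 10600) solves the equation, and by the theorem it is the least positive solution.

(x, y) = (500001, 10600)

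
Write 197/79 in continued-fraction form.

Run the Euclidean algorithm on 197 and 79; the successive quotients are the partial quotients a_0, a_1, ... (each step inverts the fractional part left over by the previous one):
  197 = 2*79 + 39, so a_0 = 2.
  79 = 2*39 + 1, so a_1 = 2.
  39 = 39*1 + 0, so a_2 = 39.
The remainder reaches 0 after 3 divisions, so the expansion has 3 partial quotients, read off in order.

[2; 2, 39]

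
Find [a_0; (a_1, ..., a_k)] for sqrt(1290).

Write x_i = (sqrt(1290) + m_i)/d_i with (m_0, d_0) = (0, 1). a_0 = floor(sqrt(1290)) = 35, since 35^2 = 1225 <= 1290 < 1296 = 36^2.
Iterate m_{i+1} = d_i*a_i - m_i, d_{i+1} = (1290 - m_{i+1}^2)/d_i, a_{i+1} = floor((a_0 + m_{i+1})/d_{i+1}):
  m_1 = 1*35 - 0 = 35, d_1 = (1290 - 35^2)/1 = 65/1 = 65, a_1 = floor((35 + 35)/65) = 1.
  m_2 = 65*1 - 35 = 30, d_2 = (1290 - 30^2)/65 = 390/65 = 6, a_2 = floor((35 + 30)/6) = 10.
  m_3 = 6*10 - 30 = 30, d_3 = (1290 - 30^2)/6 = 390/6 = 65, a_3 = floor((35 + 30)/65) = 1.
  m_4 = 65*1 - 30 = 35, d_4 = (1290 - 35^2)/65 = 65/65 = 1, a_4 = floor((35 + 35)/1) = 70.
  m_5 = 1*70 - 35 = 35, d_5 = (1290 - 35^2)/1 = 65/1 = 65: (m_5, d_5) = (m_1, d_1) = (35, 65), so from here the quotients repeat a_1, ..., a_4; the period length is 4.
Hence the expansion of sqrt(1290) is a_0 = 35 followed by the repeating block 1, 10, 1, 70 (period 4).

[35; (1, 10, 1, 70)]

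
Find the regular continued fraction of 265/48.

[5; 1, 1, 11, 2]

Run the Euclidean algorithm on 265 and 48; the successive quotients are the partial quotients a_0, a_1, ... (each step inverts the fractional part left over by the previous one):
  265 = 5*48 + 25, so a_0 = 5.
  48 = 1*25 + 23, so a_1 = 1.
  25 = 1*23 + 2, so a_2 = 1.
  23 = 11*2 + 1, so a_3 = 11.
  2 = 2*1 + 0, so a_4 = 2.
The remainder reaches 0 after 5 divisions, so the expansion has 5 partial quotients, read off in order.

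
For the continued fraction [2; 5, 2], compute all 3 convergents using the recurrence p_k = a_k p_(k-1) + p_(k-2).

Using the convergent recurrence p_i = a_i*p_{i-1} + p_{i-2}, q_i = a_i*q_{i-1} + q_{i-2} with p_{-2}=0, p_{-1}=1, q_{-2}=1, q_{-1}=0:
  i=0: a_0=2, p_0 = 2*1 + 0 = 2, q_0 = 2*0 + 1 = 1.
  i=1: a_1=5, p_1 = 5*2 + 1 = 11, q_1 = 5*1 + 0 = 5.
  i=2: a_2=2, p_2 = 2*11 + 2 = 24, q_2 = 2*5 + 1 = 11.

2/1, 11/5, 24/11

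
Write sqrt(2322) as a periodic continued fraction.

[48; (5, 2, 1, 10, 48, 10, 1, 2, 5, 96)]

Write x_i = (sqrt(2322) + m_i)/d_i with (m_0, d_0) = (0, 1). a_0 = floor(sqrt(2322)) = 48, since 48^2 = 2304 <= 2322 < 2401 = 49^2.
Iterate m_{i+1} = d_i*a_i - m_i, d_{i+1} = (2322 - m_{i+1}^2)/d_i, a_{i+1} = floor((a_0 + m_{i+1})/d_{i+1}):
  m_1 = 1*48 - 0 = 48, d_1 = (2322 - 48^2)/1 = 18/1 = 18, a_1 = floor((48 + 48)/18) = 5.
  m_2 = 18*5 - 48 = 42, d_2 = (2322 - 42^2)/18 = 558/18 = 31, a_2 = floor((48 + 42)/31) = 2.
  m_3 = 31*2 - 42 = 20, d_3 = (2322 - 20^2)/31 = 1922/31 = 62, a_3 = floor((48 + 20)/62) = 1.
  m_4 = 62*1 - 20 = 42, d_4 = (2322 - 42^2)/62 = 558/62 = 9, a_4 = floor((48 + 42)/9) = 10.
  m_5 = 9*10 - 42 = 48, d_5 = (2322 - 48^2)/9 = 18/9 = 2, a_5 = floor((48 + 48)/2) = 48.
  m_6 = 2*48 - 48 = 48, d_6 = (2322 - 48^2)/2 = 18/2 = 9, a_6 = floor((48 + 48)/9) = 10.
  m_7 = 9*10 - 48 = 42, d_7 = (2322 - 42^2)/9 = 558/9 = 62, a_7 = floor((48 + 42)/62) = 1.
  m_8 = 62*1 - 42 = 20, d_8 = (2322 - 20^2)/62 = 1922/62 = 31, a_8 = floor((48 + 20)/31) = 2.
  m_9 = 31*2 - 20 = 42, d_9 = (2322 - 42^2)/31 = 558/31 = 18, a_9 = floor((48 + 42)/18) = 5.
  m_10 = 18*5 - 42 = 48, d_10 = (2322 - 48^2)/18 = 18/18 = 1, a_10 = floor((48 + 48)/1) = 96.
  m_11 = 1*96 - 48 = 48, d_11 = (2322 - 48^2)/1 = 18/1 = 18: (m_11, d_11) = (m_1, d_1) = (48, 18), so from here the quotients repeat a_1, ..., a_10; the period length is 10.
Hence the expansion of sqrt(2322) is a_0 = 48 followed by the repeating block 5, 2, 1, 10, 48, 10, 1, 2, 5, 96 (period 10).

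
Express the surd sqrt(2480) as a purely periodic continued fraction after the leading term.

Write x_i = (sqrt(2480) + m_i)/d_i with (m_0, d_0) = (0, 1). a_0 = floor(sqrt(2480)) = 49, since 49^2 = 2401 <= 2480 < 2500 = 50^2.
Iterate m_{i+1} = d_i*a_i - m_i, d_{i+1} = (2480 - m_{i+1}^2)/d_i, a_{i+1} = floor((a_0 + m_{i+1})/d_{i+1}):
  m_1 = 1*49 - 0 = 49, d_1 = (2480 - 49^2)/1 = 79/1 = 79, a_1 = floor((49 + 49)/79) = 1.
  m_2 = 79*1 - 49 = 30, d_2 = (2480 - 30^2)/79 = 1580/79 = 20, a_2 = floor((49 + 30)/20) = 3.
  m_3 = 20*3 - 30 = 30, d_3 = (2480 - 30^2)/20 = 1580/20 = 79, a_3 = floor((49 + 30)/79) = 1.
  m_4 = 79*1 - 30 = 49, d_4 = (2480 - 49^2)/79 = 79/79 = 1, a_4 = floor((49 + 49)/1) = 98.
  m_5 = 1*98 - 49 = 49, d_5 = (2480 - 49^2)/1 = 79/1 = 79: (m_5, d_5) = (m_1, d_1) = (49, 79), so from here the quotients repeat a_1, ..., a_4; the period length is 4.
Hence the expansion of sqrt(2480) is a_0 = 49 followed by the repeating block 1, 3, 1, 98 (period 4).

[49; (1, 3, 1, 98)]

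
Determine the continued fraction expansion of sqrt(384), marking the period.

Write x_i = (sqrt(384) + m_i)/d_i with (m_0, d_0) = (0, 1). a_0 = floor(sqrt(384)) = 19, since 19^2 = 361 <= 384 < 400 = 20^2.
Iterate m_{i+1} = d_i*a_i - m_i, d_{i+1} = (384 - m_{i+1}^2)/d_i, a_{i+1} = floor((a_0 + m_{i+1})/d_{i+1}):
  m_1 = 1*19 - 0 = 19, d_1 = (384 - 19^2)/1 = 23/1 = 23, a_1 = floor((19 + 19)/23) = 1.
  m_2 = 23*1 - 19 = 4, d_2 = (384 - 4^2)/23 = 368/23 = 16, a_2 = floor((19 + 4)/16) = 1.
  m_3 = 16*1 - 4 = 12, d_3 = (384 - 12^2)/16 = 240/16 = 15, a_3 = floor((19 + 12)/15) = 2.
  m_4 = 15*2 - 12 = 18, d_4 = (384 - 18^2)/15 = 60/15 = 4, a_4 = floor((19 + 18)/4) = 9.
  m_5 = 4*9 - 18 = 18, d_5 = (384 - 18^2)/4 = 60/4 = 15, a_5 = floor((19 + 18)/15) = 2.
  m_6 = 15*2 - 18 = 12, d_6 = (384 - 12^2)/15 = 240/15 = 16, a_6 = floor((19 + 12)/16) = 1.
  m_7 = 16*1 - 12 = 4, d_7 = (384 - 4^2)/16 = 368/16 = 23, a_7 = floor((19 + 4)/23) = 1.
  m_8 = 23*1 - 4 = 19, d_8 = (384 - 19^2)/23 = 23/23 = 1, a_8 = floor((19 + 19)/1) = 38.
  m_9 = 1*38 - 19 = 19, d_9 = (384 - 19^2)/1 = 23/1 = 23: (m_9, d_9) = (m_1, d_1) = (19, 23), so from here the quotients repeat a_1, ..., a_8; the period length is 8.
Hence the expansion of sqrt(384) is a_0 = 19 followed by the repeating block 1, 1, 2, 9, 2, 1, 1, 38 (period 8).

[19; (1, 1, 2, 9, 2, 1, 1, 38)]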